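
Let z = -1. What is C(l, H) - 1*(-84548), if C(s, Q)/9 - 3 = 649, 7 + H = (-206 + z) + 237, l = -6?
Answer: 90416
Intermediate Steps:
H = 23 (H = -7 + ((-206 - 1) + 237) = -7 + (-207 + 237) = -7 + 30 = 23)
C(s, Q) = 5868 (C(s, Q) = 27 + 9*649 = 27 + 5841 = 5868)
C(l, H) - 1*(-84548) = 5868 - 1*(-84548) = 5868 + 84548 = 90416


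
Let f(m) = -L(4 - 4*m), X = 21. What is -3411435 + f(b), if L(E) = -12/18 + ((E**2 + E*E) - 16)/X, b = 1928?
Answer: -27209519/3 ≈ -9.0698e+6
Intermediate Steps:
L(E) = -10/7 + 2*E**2/21 (L(E) = -12/18 + ((E**2 + E*E) - 16)/21 = -12*1/18 + ((E**2 + E**2) - 16)*(1/21) = -2/3 + (2*E**2 - 16)*(1/21) = -2/3 + (-16 + 2*E**2)*(1/21) = -2/3 + (-16/21 + 2*E**2/21) = -10/7 + 2*E**2/21)
f(m) = 10/7 - 2*(4 - 4*m)**2/21 (f(m) = -(-10/7 + 2*(4 - 4*m)**2/21) = 10/7 - 2*(4 - 4*m)**2/21)
-3411435 + f(b) = -3411435 + (10/7 - 32*(-1 + 1928)**2/21) = -3411435 + (10/7 - 32/21*1927**2) = -3411435 + (10/7 - 32/21*3713329) = -3411435 + (10/7 - 118826528/21) = -3411435 - 16975214/3 = -27209519/3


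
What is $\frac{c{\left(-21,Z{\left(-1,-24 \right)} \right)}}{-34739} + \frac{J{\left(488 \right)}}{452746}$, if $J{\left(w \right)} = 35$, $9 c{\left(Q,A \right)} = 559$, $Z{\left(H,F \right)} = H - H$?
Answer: $- \frac{34591747}{20221641378} \approx -0.0017106$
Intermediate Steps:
$Z{\left(H,F \right)} = 0$
$c{\left(Q,A \right)} = \frac{559}{9}$ ($c{\left(Q,A \right)} = \frac{1}{9} \cdot 559 = \frac{559}{9}$)
$\frac{c{\left(-21,Z{\left(-1,-24 \right)} \right)}}{-34739} + \frac{J{\left(488 \right)}}{452746} = \frac{559}{9 \left(-34739\right)} + \frac{35}{452746} = \frac{559}{9} \left(- \frac{1}{34739}\right) + 35 \cdot \frac{1}{452746} = - \frac{559}{312651} + \frac{5}{64678} = - \frac{34591747}{20221641378}$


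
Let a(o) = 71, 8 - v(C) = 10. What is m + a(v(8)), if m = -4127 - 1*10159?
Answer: -14215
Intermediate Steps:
m = -14286 (m = -4127 - 10159 = -14286)
v(C) = -2 (v(C) = 8 - 1*10 = 8 - 10 = -2)
m + a(v(8)) = -14286 + 71 = -14215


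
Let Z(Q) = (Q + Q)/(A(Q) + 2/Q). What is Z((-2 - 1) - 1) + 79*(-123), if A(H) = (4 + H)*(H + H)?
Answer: -9701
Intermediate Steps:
A(H) = 2*H*(4 + H) (A(H) = (4 + H)*(2*H) = 2*H*(4 + H))
Z(Q) = 2*Q/(2/Q + 2*Q*(4 + Q)) (Z(Q) = (Q + Q)/(2*Q*(4 + Q) + 2/Q) = (2*Q)/(2/Q + 2*Q*(4 + Q)) = 2*Q/(2/Q + 2*Q*(4 + Q)))
Z((-2 - 1) - 1) + 79*(-123) = ((-2 - 1) - 1)²/(1 + ((-2 - 1) - 1)²*(4 + ((-2 - 1) - 1))) + 79*(-123) = (-3 - 1)²/(1 + (-3 - 1)²*(4 + (-3 - 1))) - 9717 = (-4)²/(1 + (-4)²*(4 - 4)) - 9717 = 16/(1 + 16*0) - 9717 = 16/(1 + 0) - 9717 = 16/1 - 9717 = 16*1 - 9717 = 16 - 9717 = -9701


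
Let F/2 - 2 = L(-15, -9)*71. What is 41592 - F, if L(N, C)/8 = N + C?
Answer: 68852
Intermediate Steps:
L(N, C) = 8*C + 8*N (L(N, C) = 8*(N + C) = 8*(C + N) = 8*C + 8*N)
F = -27260 (F = 4 + 2*((8*(-9) + 8*(-15))*71) = 4 + 2*((-72 - 120)*71) = 4 + 2*(-192*71) = 4 + 2*(-13632) = 4 - 27264 = -27260)
41592 - F = 41592 - 1*(-27260) = 41592 + 27260 = 68852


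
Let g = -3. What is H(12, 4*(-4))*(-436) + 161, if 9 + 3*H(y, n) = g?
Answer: 1905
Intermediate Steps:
H(y, n) = -4 (H(y, n) = -3 + (⅓)*(-3) = -3 - 1 = -4)
H(12, 4*(-4))*(-436) + 161 = -4*(-436) + 161 = 1744 + 161 = 1905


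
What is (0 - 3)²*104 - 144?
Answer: 792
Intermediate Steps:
(0 - 3)²*104 - 144 = (-3)²*104 - 144 = 9*104 - 144 = 936 - 144 = 792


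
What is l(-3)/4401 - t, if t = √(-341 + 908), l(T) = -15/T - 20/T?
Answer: 35/13203 - 9*√7 ≈ -23.809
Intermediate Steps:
l(T) = -35/T
t = 9*√7 (t = √567 = 9*√7 ≈ 23.812)
l(-3)/4401 - t = -35/(-3)/4401 - 9*√7 = -35*(-⅓)*(1/4401) - 9*√7 = (35/3)*(1/4401) - 9*√7 = 35/13203 - 9*√7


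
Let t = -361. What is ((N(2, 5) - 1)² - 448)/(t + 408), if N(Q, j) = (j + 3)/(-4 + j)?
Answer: -399/47 ≈ -8.4894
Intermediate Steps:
N(Q, j) = (3 + j)/(-4 + j)
((N(2, 5) - 1)² - 448)/(t + 408) = (((3 + 5)/(-4 + 5) - 1)² - 448)/(-361 + 408) = ((8/1 - 1)² - 448)/47 = ((1*8 - 1)² - 448)*(1/47) = ((8 - 1)² - 448)*(1/47) = (7² - 448)*(1/47) = (49 - 448)*(1/47) = -399*1/47 = -399/47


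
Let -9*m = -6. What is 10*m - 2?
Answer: 14/3 ≈ 4.6667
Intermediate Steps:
m = 2/3 (m = -1/9*(-6) = 2/3 ≈ 0.66667)
10*m - 2 = 10*(2/3) - 2 = 20/3 - 2 = 14/3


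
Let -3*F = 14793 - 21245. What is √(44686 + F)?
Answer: √421530/3 ≈ 216.42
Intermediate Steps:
F = 6452/3 (F = -(14793 - 21245)/3 = -⅓*(-6452) = 6452/3 ≈ 2150.7)
√(44686 + F) = √(44686 + 6452/3) = √(140510/3) = √421530/3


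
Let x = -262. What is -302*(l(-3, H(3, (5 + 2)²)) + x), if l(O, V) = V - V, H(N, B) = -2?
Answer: 79124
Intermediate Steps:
l(O, V) = 0
-302*(l(-3, H(3, (5 + 2)²)) + x) = -302*(0 - 262) = -302*(-262) = 79124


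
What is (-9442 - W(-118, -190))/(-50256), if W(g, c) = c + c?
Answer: 4531/25128 ≈ 0.18032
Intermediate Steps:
W(g, c) = 2*c
(-9442 - W(-118, -190))/(-50256) = (-9442 - 2*(-190))/(-50256) = (-9442 - 1*(-380))*(-1/50256) = (-9442 + 380)*(-1/50256) = -9062*(-1/50256) = 4531/25128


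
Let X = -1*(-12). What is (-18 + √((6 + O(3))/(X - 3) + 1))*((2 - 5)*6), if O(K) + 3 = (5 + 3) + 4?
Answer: 324 - 12*√6 ≈ 294.61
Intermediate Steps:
X = 12
O(K) = 9 (O(K) = -3 + ((5 + 3) + 4) = -3 + (8 + 4) = -3 + 12 = 9)
(-18 + √((6 + O(3))/(X - 3) + 1))*((2 - 5)*6) = (-18 + √((6 + 9)/(12 - 3) + 1))*((2 - 5)*6) = (-18 + √(15/9 + 1))*(-3*6) = (-18 + √(15*(⅑) + 1))*(-18) = (-18 + √(5/3 + 1))*(-18) = (-18 + √(8/3))*(-18) = (-18 + 2*√6/3)*(-18) = 324 - 12*√6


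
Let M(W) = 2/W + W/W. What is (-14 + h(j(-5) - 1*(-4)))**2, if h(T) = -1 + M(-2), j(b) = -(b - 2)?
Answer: 225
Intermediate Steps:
j(b) = 2 - b (j(b) = -(-2 + b) = 2 - b)
M(W) = 1 + 2/W (M(W) = 2/W + 1 = 1 + 2/W)
h(T) = -1 (h(T) = -1 + (2 - 2)/(-2) = -1 - 1/2*0 = -1 + 0 = -1)
(-14 + h(j(-5) - 1*(-4)))**2 = (-14 - 1)**2 = (-15)**2 = 225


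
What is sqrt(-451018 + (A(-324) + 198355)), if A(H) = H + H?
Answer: I*sqrt(253311) ≈ 503.3*I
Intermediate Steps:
A(H) = 2*H
sqrt(-451018 + (A(-324) + 198355)) = sqrt(-451018 + (2*(-324) + 198355)) = sqrt(-451018 + (-648 + 198355)) = sqrt(-451018 + 197707) = sqrt(-253311) = I*sqrt(253311)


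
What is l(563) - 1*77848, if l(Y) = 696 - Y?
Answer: -77715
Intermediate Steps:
l(563) - 1*77848 = (696 - 1*563) - 1*77848 = (696 - 563) - 77848 = 133 - 77848 = -77715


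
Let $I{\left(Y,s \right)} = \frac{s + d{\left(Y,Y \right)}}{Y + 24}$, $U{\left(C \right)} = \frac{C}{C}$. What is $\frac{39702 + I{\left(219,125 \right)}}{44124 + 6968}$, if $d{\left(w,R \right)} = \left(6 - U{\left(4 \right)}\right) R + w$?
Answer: $\frac{9649025}{12415356} \approx 0.77718$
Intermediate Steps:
$U{\left(C \right)} = 1$
$d{\left(w,R \right)} = w + 5 R$ ($d{\left(w,R \right)} = \left(6 - 1\right) R + w = 5 R + w = w + 5 R$)
$I{\left(Y,s \right)} = \frac{s + 6 Y}{24 + Y}$ ($I{\left(Y,s \right)} = \frac{s + \left(Y + 5 Y\right)}{Y + 24} = \frac{s + 6 Y}{24 + Y}$)
$\frac{39702 + I{\left(219,125 \right)}}{44124 + 6968} = \frac{39702 + \frac{125 + 6 \cdot 219}{24 + 219}}{44124 + 6968} = \frac{39702 + \frac{125 + 1314}{243}}{51092} = \left(39702 + \frac{1}{243} \cdot 1439\right) \frac{1}{51092} = \left(39702 + \frac{1439}{243}\right) \frac{1}{51092} = \frac{9649025}{243} \cdot \frac{1}{51092} = \frac{9649025}{12415356}$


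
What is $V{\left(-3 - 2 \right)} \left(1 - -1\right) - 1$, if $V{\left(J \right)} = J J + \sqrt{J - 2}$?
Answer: $49 + 2 i \sqrt{7} \approx 49.0 + 5.2915 i$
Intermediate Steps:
$V{\left(J \right)} = J^{2} + \sqrt{-2 + J}$
$V{\left(-3 - 2 \right)} \left(1 - -1\right) - 1 = \left(\left(-3 - 2\right)^{2} + \sqrt{-2 - 5}\right) \left(1 - -1\right) - 1 = \left(\left(-5\right)^{2} + \sqrt{-2 - 5}\right) \left(1 + 1\right) - 1 = \left(25 + \sqrt{-7}\right) 2 - 1 = \left(25 + i \sqrt{7}\right) 2 - 1 = \left(50 + 2 i \sqrt{7}\right) - 1 = 49 + 2 i \sqrt{7}$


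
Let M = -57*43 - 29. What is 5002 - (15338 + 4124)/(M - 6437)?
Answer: 1206008/241 ≈ 5004.2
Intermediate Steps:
M = -2480 (M = -2451 - 29 = -2480)
5002 - (15338 + 4124)/(M - 6437) = 5002 - (15338 + 4124)/(-2480 - 6437) = 5002 - 19462/(-8917) = 5002 - 19462*(-1)/8917 = 5002 - 1*(-526/241) = 5002 + 526/241 = 1206008/241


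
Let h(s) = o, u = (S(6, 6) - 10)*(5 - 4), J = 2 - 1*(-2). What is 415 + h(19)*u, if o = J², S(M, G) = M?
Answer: 351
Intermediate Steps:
J = 4 (J = 2 + 2 = 4)
u = -4 (u = (6 - 10)*(5 - 4) = -4*1 = -4)
o = 16 (o = 4² = 16)
h(s) = 16
415 + h(19)*u = 415 + 16*(-4) = 415 - 64 = 351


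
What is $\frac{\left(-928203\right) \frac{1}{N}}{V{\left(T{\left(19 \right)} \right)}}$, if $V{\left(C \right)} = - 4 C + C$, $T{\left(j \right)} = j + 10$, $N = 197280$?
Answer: $\frac{10669}{197280} \approx 0.05408$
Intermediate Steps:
$T{\left(j \right)} = 10 + j$
$V{\left(C \right)} = - 3 C$
$\frac{\left(-928203\right) \frac{1}{N}}{V{\left(T{\left(19 \right)} \right)}} = \frac{\left(-928203\right) \frac{1}{197280}}{\left(-3\right) \left(10 + 19\right)} = \frac{\left(-928203\right) \frac{1}{197280}}{\left(-3\right) 29} = - \frac{309401}{65760 \left(-87\right)} = \left(- \frac{309401}{65760}\right) \left(- \frac{1}{87}\right) = \frac{10669}{197280}$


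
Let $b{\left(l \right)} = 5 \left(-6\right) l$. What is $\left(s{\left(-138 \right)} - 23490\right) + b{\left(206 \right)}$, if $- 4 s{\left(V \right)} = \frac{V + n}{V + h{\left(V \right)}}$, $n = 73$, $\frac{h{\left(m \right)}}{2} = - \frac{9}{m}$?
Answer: $- \frac{376335775}{12684} \approx -29670.0$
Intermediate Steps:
$b{\left(l \right)} = - 30 l$
$h{\left(m \right)} = - \frac{18}{m}$ ($h{\left(m \right)} = 2 \left(- \frac{9}{m}\right) = - \frac{18}{m}$)
$s{\left(V \right)} = - \frac{73 + V}{4 \left(V - \frac{18}{V}\right)}$ ($s{\left(V \right)} = - \frac{\left(V + 73\right) \frac{1}{V - \frac{18}{V}}}{4} = - \frac{\left(73 + V\right) \frac{1}{V - \frac{18}{V}}}{4} = - \frac{\frac{1}{V - \frac{18}{V}} \left(73 + V\right)}{4} = - \frac{73 + V}{4 \left(V - \frac{18}{V}\right)}$)
$\left(s{\left(-138 \right)} - 23490\right) + b{\left(206 \right)} = \left(\left(-1\right) \left(-138\right) \frac{1}{-72 + 4 \left(-138\right)^{2}} \left(73 - 138\right) - 23490\right) - 6180 = \left(\left(-1\right) \left(-138\right) \frac{1}{-72 + 4 \cdot 19044} \left(-65\right) - 23490\right) - 6180 = \left(\left(-1\right) \left(-138\right) \frac{1}{-72 + 76176} \left(-65\right) - 23490\right) - 6180 = \left(\left(-1\right) \left(-138\right) \frac{1}{76104} \left(-65\right) - 23490\right) - 6180 = \left(- \frac{1495}{12684} - 23490\right) - 6180 = - \frac{297948655}{12684} - 6180 = - \frac{376335775}{12684}$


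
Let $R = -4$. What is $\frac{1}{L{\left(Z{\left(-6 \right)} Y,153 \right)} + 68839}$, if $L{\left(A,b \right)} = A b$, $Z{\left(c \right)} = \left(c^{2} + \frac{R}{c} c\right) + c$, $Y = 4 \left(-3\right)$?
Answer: $\frac{1}{21103} \approx 4.7387 \cdot 10^{-5}$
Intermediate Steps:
$Y = -12$
$Z{\left(c \right)} = -4 + c + c^{2}$ ($Z{\left(c \right)} = \left(c^{2} + - \frac{4}{c} c\right) + c = \left(c^{2} - 4\right) + c = \left(-4 + c^{2}\right) + c = -4 + c + c^{2}$)
$\frac{1}{L{\left(Z{\left(-6 \right)} Y,153 \right)} + 68839} = \frac{1}{\left(-4 - 6 + \left(-6\right)^{2}\right) \left(-12\right) 153 + 68839} = \frac{1}{\left(-4 - 6 + 36\right) \left(-12\right) 153 + 68839} = \frac{1}{26 \left(-12\right) 153 + 68839} = \frac{1}{\left(-312\right) 153 + 68839} = \frac{1}{-47736 + 68839} = \frac{1}{21103}$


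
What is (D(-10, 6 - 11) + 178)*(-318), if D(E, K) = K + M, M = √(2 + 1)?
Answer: -55014 - 318*√3 ≈ -55565.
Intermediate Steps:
M = √3 ≈ 1.7320
D(E, K) = K + √3
(D(-10, 6 - 11) + 178)*(-318) = (((6 - 11) + √3) + 178)*(-318) = ((-5 + √3) + 178)*(-318) = (173 + √3)*(-318) = -55014 - 318*√3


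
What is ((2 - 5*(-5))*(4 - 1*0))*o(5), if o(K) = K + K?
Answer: 1080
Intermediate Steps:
o(K) = 2*K
((2 - 5*(-5))*(4 - 1*0))*o(5) = ((2 - 5*(-5))*(4 - 1*0))*(2*5) = ((2 + 25)*(4 + 0))*10 = (27*4)*10 = 108*10 = 1080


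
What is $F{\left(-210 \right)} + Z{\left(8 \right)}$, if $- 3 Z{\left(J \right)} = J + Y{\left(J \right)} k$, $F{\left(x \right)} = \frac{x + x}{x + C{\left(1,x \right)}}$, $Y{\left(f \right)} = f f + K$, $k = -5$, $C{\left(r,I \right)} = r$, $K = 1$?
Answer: $\frac{67513}{627} \approx 107.68$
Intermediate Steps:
$Y{\left(f \right)} = 1 + f^{2}$ ($Y{\left(f \right)} = f f + 1 = f^{2} + 1 = 1 + f^{2}$)
$F{\left(x \right)} = \frac{2 x}{1 + x}$ ($F{\left(x \right)} = \frac{x + x}{x + 1} = \frac{2 x}{1 + x}$)
$Z{\left(J \right)} = \frac{5}{3} - \frac{J}{3} + \frac{5 J^{2}}{3}$ ($Z{\left(J \right)} = - \frac{J + \left(1 + J^{2}\right) \left(-5\right)}{3} = - \frac{J - \left(5 + 5 J^{2}\right)}{3} = - \frac{-5 + J - 5 J^{2}}{3} = \frac{5}{3} - \frac{J}{3} + \frac{5 J^{2}}{3}$)
$F{\left(-210 \right)} + Z{\left(8 \right)} = 2 \left(-210\right) \frac{1}{1 - 210} + \left(\frac{5}{3} - \frac{8}{3} + \frac{5 \cdot 8^{2}}{3}\right) = 2 \left(-210\right) \frac{1}{-209} + \left(\frac{5}{3} - \frac{8}{3} + \frac{5}{3} \cdot 64\right) = 2 \left(-210\right) \left(- \frac{1}{209}\right) + \left(\frac{5}{3} - \frac{8}{3} + \frac{320}{3}\right) = \frac{420}{209} + \frac{317}{3} = \frac{67513}{627}$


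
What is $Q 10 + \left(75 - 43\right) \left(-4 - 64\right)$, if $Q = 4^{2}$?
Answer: $-2016$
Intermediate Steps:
$Q = 16$
$Q 10 + \left(75 - 43\right) \left(-4 - 64\right) = 16 \cdot 10 + \left(75 - 43\right) \left(-4 - 64\right) = 160 + 32 \left(-68\right) = 160 - 2176 = -2016$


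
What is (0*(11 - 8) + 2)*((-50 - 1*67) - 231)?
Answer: -696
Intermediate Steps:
(0*(11 - 8) + 2)*((-50 - 1*67) - 231) = (0*3 + 2)*((-50 - 67) - 231) = (0 + 2)*(-117 - 231) = 2*(-348) = -696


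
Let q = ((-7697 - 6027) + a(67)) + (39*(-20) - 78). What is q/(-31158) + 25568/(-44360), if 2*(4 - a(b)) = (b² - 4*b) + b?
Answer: -380971/9598395 ≈ -0.039691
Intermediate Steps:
a(b) = 4 - b²/2 + 3*b/2 (a(b) = 4 - ((b² - 4*b) + b)/2 = 4 - (b² - 3*b)/2 = 4 + (-b²/2 + 3*b/2) = 4 - b²/2 + 3*b/2)
q = -16722 (q = ((-7697 - 6027) + (4 - ½*67² + (3/2)*67)) + (39*(-20) - 78) = (-13724 + (4 - ½*4489 + 201/2)) + (-780 - 78) = (-13724 + (4 - 4489/2 + 201/2)) - 858 = (-13724 - 2140) - 858 = -15864 - 858 = -16722)
q/(-31158) + 25568/(-44360) = -16722/(-31158) + 25568/(-44360) = -16722*(-1/31158) + 25568*(-1/44360) = 929/1731 - 3196/5545 = -380971/9598395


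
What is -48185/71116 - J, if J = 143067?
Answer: -442365259/3092 ≈ -1.4307e+5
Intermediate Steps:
-48185/71116 - J = -48185/71116 - 1*143067 = -48185*1/71116 - 143067 = -2095/3092 - 143067 = -442365259/3092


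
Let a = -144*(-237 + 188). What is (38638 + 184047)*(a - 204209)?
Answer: -43903015805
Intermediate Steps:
a = 7056 (a = -144*(-49) = 7056)
(38638 + 184047)*(a - 204209) = (38638 + 184047)*(7056 - 204209) = 222685*(-197153) = -43903015805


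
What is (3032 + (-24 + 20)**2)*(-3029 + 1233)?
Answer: -5474208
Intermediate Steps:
(3032 + (-24 + 20)**2)*(-3029 + 1233) = (3032 + (-4)**2)*(-1796) = (3032 + 16)*(-1796) = 3048*(-1796) = -5474208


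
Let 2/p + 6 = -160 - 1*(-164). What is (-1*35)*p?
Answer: 35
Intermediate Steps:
p = -1 (p = 2/(-6 + (-160 - 1*(-164))) = 2/(-6 + (-160 + 164)) = 2/(-6 + 4) = 2/(-2) = 2*(-½) = -1)
(-1*35)*p = -1*35*(-1) = -35*(-1) = 35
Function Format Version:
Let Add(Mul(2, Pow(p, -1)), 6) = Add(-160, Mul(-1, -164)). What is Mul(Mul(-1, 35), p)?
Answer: 35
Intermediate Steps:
p = -1 (p = Mul(2, Pow(Add(-6, Add(-160, Mul(-1, -164))), -1)) = Mul(2, Pow(Add(-6, Add(-160, 164)), -1)) = Mul(2, Pow(Add(-6, 4), -1)) = Mul(2, Pow(-2, -1)) = Mul(2, Rational(-1, 2)) = -1)
Mul(Mul(-1, 35), p) = Mul(Mul(-1, 35), -1) = Mul(-35, -1) = 35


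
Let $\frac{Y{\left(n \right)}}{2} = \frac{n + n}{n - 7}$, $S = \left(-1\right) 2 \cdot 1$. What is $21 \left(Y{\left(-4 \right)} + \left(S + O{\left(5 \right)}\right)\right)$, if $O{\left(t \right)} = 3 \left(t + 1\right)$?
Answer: $\frac{4032}{11} \approx 366.55$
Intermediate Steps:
$S = -2$ ($S = \left(-2\right) 1 = -2$)
$O{\left(t \right)} = 3 + 3 t$ ($O{\left(t \right)} = 3 \left(1 + t\right) = 3 + 3 t$)
$Y{\left(n \right)} = \frac{4 n}{-7 + n}$ ($Y{\left(n \right)} = 2 \frac{n + n}{n - 7} = 2 \frac{2 n}{-7 + n} = \frac{4 n}{-7 + n}$)
$21 \left(Y{\left(-4 \right)} + \left(S + O{\left(5 \right)}\right)\right) = 21 \left(4 \left(-4\right) \frac{1}{-7 - 4} + \left(-2 + \left(3 + 3 \cdot 5\right)\right)\right) = 21 \left(4 \left(-4\right) \frac{1}{-11} + \left(-2 + \left(3 + 15\right)\right)\right) = 21 \left(4 \left(-4\right) \left(- \frac{1}{11}\right) + \left(-2 + 18\right)\right) = 21 \left(\frac{16}{11} + 16\right) = 21 \cdot \frac{192}{11} = \frac{4032}{11}$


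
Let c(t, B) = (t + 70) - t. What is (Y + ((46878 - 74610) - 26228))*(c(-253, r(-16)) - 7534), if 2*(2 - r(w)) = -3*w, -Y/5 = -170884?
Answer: -5974633440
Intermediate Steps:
Y = 854420 (Y = -5*(-170884) = 854420)
r(w) = 2 + 3*w/2 (r(w) = 2 - (-3)*w/2 = 2 + 3*w/2)
c(t, B) = 70 (c(t, B) = (70 + t) - t = 70)
(Y + ((46878 - 74610) - 26228))*(c(-253, r(-16)) - 7534) = (854420 + ((46878 - 74610) - 26228))*(70 - 7534) = (854420 + (-27732 - 26228))*(-7464) = (854420 - 53960)*(-7464) = 800460*(-7464) = -5974633440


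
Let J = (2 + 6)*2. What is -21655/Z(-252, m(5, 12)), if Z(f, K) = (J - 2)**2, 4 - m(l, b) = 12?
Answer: -21655/196 ≈ -110.48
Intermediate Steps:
m(l, b) = -8 (m(l, b) = 4 - 1*12 = 4 - 12 = -8)
J = 16 (J = 8*2 = 16)
Z(f, K) = 196 (Z(f, K) = (16 - 2)**2 = 14**2 = 196)
-21655/Z(-252, m(5, 12)) = -21655/196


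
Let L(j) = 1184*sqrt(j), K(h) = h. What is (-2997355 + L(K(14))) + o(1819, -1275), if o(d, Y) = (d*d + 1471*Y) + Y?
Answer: -1565394 + 1184*sqrt(14) ≈ -1.5610e+6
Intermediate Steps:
o(d, Y) = d**2 + 1472*Y (o(d, Y) = (d**2 + 1471*Y) + Y = d**2 + 1472*Y)
(-2997355 + L(K(14))) + o(1819, -1275) = (-2997355 + 1184*sqrt(14)) + (1819**2 + 1472*(-1275)) = (-2997355 + 1184*sqrt(14)) + (3308761 - 1876800) = (-2997355 + 1184*sqrt(14)) + 1431961 = -1565394 + 1184*sqrt(14)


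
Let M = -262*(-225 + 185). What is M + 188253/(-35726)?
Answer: 374220227/35726 ≈ 10475.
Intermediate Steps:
M = 10480 (M = -262*(-40) = 10480)
M + 188253/(-35726) = 10480 + 188253/(-35726) = 10480 + 188253*(-1/35726) = 10480 - 188253/35726 = 374220227/35726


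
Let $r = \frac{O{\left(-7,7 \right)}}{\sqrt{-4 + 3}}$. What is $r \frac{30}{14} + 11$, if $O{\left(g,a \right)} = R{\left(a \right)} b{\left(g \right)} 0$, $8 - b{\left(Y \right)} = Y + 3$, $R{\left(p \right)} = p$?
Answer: $11$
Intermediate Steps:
$b{\left(Y \right)} = 5 - Y$ ($b{\left(Y \right)} = 8 - \left(Y + 3\right) = 8 - \left(3 + Y\right) = 5 - Y$)
$O{\left(g,a \right)} = 0$ ($O{\left(g,a \right)} = a \left(5 - g\right) 0 = 0$)
$r = 0$ ($r = \frac{0}{\sqrt{-4 + 3}} = \frac{0}{\sqrt{-1}} = \frac{0}{i} = 0 \left(- i\right) = 0$)
$r \frac{30}{14} + 11 = 0 \cdot \frac{30}{14} + 11 = 0 \cdot 30 \cdot \frac{1}{14} + 11 = 0 \cdot \frac{15}{7} + 11 = 0 + 11 = 11$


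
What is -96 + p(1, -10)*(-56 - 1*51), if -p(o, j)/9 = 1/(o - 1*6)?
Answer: -1443/5 ≈ -288.60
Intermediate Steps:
p(o, j) = -9/(-6 + o) (p(o, j) = -9/(o - 1*6) = -9/(o - 6) = -9/(-6 + o))
-96 + p(1, -10)*(-56 - 1*51) = -96 + (-9/(-6 + 1))*(-56 - 1*51) = -96 + (-9/(-5))*(-56 - 51) = -96 - 9*(-⅕)*(-107) = -96 + (9/5)*(-107) = -96 - 963/5 = -1443/5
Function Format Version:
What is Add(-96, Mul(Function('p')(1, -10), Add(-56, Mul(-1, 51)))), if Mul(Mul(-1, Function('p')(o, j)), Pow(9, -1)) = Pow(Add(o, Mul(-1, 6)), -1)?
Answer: Rational(-1443, 5) ≈ -288.60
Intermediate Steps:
Function('p')(o, j) = Mul(-9, Pow(Add(-6, o), -1)) (Function('p')(o, j) = Mul(-9, Pow(Add(o, Mul(-1, 6)), -1)) = Mul(-9, Pow(Add(o, -6), -1)) = Mul(-9, Pow(Add(-6, o), -1)))
Add(-96, Mul(Function('p')(1, -10), Add(-56, Mul(-1, 51)))) = Add(-96, Mul(Mul(-9, Pow(Add(-6, 1), -1)), Add(-56, Mul(-1, 51)))) = Add(-96, Mul(Mul(-9, Pow(-5, -1)), Add(-56, -51))) = Add(-96, Mul(Mul(-9, Rational(-1, 5)), -107)) = Add(-96, Mul(Rational(9, 5), -107)) = Add(-96, Rational(-963, 5)) = Rational(-1443, 5)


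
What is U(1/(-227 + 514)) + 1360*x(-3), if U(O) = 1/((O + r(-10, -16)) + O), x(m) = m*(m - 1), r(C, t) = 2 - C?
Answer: 56239007/3446 ≈ 16320.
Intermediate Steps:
x(m) = m*(-1 + m)
U(O) = 1/(12 + 2*O) (U(O) = 1/((O + (2 - 1*(-10))) + O) = 1/((O + (2 + 10)) + O) = 1/((O + 12) + O) = 1/((12 + O) + O) = 1/(12 + 2*O))
U(1/(-227 + 514)) + 1360*x(-3) = 1/(2*(6 + 1/(-227 + 514))) + 1360*(-3*(-1 - 3)) = 1/(2*(6 + 1/287)) + 1360*(-3*(-4)) = 1/(2*(6 + 1/287)) + 1360*12 = 1/(2*(1723/287)) + 16320 = (½)*(287/1723) + 16320 = 287/3446 + 16320 = 56239007/3446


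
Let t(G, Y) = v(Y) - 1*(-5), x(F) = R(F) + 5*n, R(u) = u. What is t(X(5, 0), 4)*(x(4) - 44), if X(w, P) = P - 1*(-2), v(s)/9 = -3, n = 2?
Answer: 660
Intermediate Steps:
v(s) = -27 (v(s) = 9*(-3) = -27)
x(F) = 10 + F (x(F) = F + 5*2 = F + 10 = 10 + F)
X(w, P) = 2 + P (X(w, P) = P + 2 = 2 + P)
t(G, Y) = -22 (t(G, Y) = -27 - 1*(-5) = -27 + 5 = -22)
t(X(5, 0), 4)*(x(4) - 44) = -22*((10 + 4) - 44) = -22*(14 - 44) = -22*(-30) = 660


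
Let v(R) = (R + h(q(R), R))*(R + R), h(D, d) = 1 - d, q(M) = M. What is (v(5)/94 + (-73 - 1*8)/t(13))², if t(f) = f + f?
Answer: 13520329/1493284 ≈ 9.0541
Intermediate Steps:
t(f) = 2*f
v(R) = 2*R (v(R) = (R + (1 - R))*(R + R) = 1*(2*R) = 2*R)
(v(5)/94 + (-73 - 1*8)/t(13))² = ((2*5)/94 + (-73 - 1*8)/((2*13)))² = (10*(1/94) + (-73 - 8)/26)² = (5/47 - 81*1/26)² = (5/47 - 81/26)² = (-3677/1222)² = 13520329/1493284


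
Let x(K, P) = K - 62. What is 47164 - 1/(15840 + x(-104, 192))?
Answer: 739248535/15674 ≈ 47164.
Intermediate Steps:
x(K, P) = -62 + K
47164 - 1/(15840 + x(-104, 192)) = 47164 - 1/(15840 + (-62 - 104)) = 47164 - 1/(15840 - 166) = 47164 - 1/15674 = 739248535/15674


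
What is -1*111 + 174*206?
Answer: 35733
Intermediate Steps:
-1*111 + 174*206 = -111 + 35844 = 35733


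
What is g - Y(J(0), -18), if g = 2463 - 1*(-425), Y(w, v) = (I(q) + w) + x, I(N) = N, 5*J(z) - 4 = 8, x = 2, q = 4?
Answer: 14398/5 ≈ 2879.6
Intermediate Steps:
J(z) = 12/5 (J(z) = ⅘ + (⅕)*8 = ⅘ + 8/5 = 12/5)
Y(w, v) = 6 + w (Y(w, v) = (4 + w) + 2 = 6 + w)
g = 2888 (g = 2463 + 425 = 2888)
g - Y(J(0), -18) = 2888 - (6 + 12/5) = 2888 - 1*42/5 = 2888 - 42/5 = 14398/5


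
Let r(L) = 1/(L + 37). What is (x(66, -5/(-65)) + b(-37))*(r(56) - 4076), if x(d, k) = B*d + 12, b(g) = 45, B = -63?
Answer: 518184589/31 ≈ 1.6716e+7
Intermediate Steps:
r(L) = 1/(37 + L)
x(d, k) = 12 - 63*d (x(d, k) = -63*d + 12 = 12 - 63*d)
(x(66, -5/(-65)) + b(-37))*(r(56) - 4076) = ((12 - 63*66) + 45)*(1/(37 + 56) - 4076) = ((12 - 4158) + 45)*(1/93 - 4076) = (-4146 + 45)*(1/93 - 4076) = -4101*(-379067/93) = 518184589/31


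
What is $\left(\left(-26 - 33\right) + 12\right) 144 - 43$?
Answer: $-6811$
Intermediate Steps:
$\left(\left(-26 - 33\right) + 12\right) 144 - 43 = \left(-59 + 12\right) 144 - 43 = \left(-47\right) 144 - 43 = -6768 - 43 = -6811$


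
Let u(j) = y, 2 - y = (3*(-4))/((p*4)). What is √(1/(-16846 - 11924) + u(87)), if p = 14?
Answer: 2*√114547755/14385 ≈ 1.4880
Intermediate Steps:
y = 31/14 (y = 2 - 3*(-4)/(14*4) = 2 - (-12)/56 = 2 - 1*(-3/14) = 2 + 3/14 = 31/14 ≈ 2.2143)
u(j) = 31/14
√(1/(-16846 - 11924) + u(87)) = √(1/(-16846 - 11924) + 31/14) = √(1/(-28770) + 31/14) = √(-1/28770 + 31/14) = √(31852/14385) = 2*√114547755/14385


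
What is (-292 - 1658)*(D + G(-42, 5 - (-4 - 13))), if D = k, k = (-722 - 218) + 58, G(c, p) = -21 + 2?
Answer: 1756950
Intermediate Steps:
G(c, p) = -19
k = -882 (k = -940 + 58 = -882)
D = -882
(-292 - 1658)*(D + G(-42, 5 - (-4 - 13))) = (-292 - 1658)*(-882 - 19) = -1950*(-901) = 1756950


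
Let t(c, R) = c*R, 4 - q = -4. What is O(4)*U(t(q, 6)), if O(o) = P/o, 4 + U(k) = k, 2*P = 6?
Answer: 33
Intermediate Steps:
P = 3 (P = (1/2)*6 = 3)
q = 8 (q = 4 - 1*(-4) = 4 + 4 = 8)
t(c, R) = R*c
U(k) = -4 + k
O(o) = 3/o
O(4)*U(t(q, 6)) = (3/4)*(-4 + 6*8) = (3*(1/4))*(-4 + 48) = (3/4)*44 = 33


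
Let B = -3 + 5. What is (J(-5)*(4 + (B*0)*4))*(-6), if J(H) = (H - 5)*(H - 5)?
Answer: -2400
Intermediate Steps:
J(H) = (-5 + H)² (J(H) = (-5 + H)*(-5 + H) = (-5 + H)²)
B = 2
(J(-5)*(4 + (B*0)*4))*(-6) = ((-5 - 5)²*(4 + (2*0)*4))*(-6) = ((-10)²*(4 + 0*4))*(-6) = (100*(4 + 0))*(-6) = (100*4)*(-6) = 400*(-6) = -2400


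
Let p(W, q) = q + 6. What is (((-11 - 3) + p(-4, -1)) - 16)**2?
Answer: 625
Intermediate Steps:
p(W, q) = 6 + q
(((-11 - 3) + p(-4, -1)) - 16)**2 = (((-11 - 3) + (6 - 1)) - 16)**2 = ((-14 + 5) - 16)**2 = (-9 - 16)**2 = (-25)**2 = 625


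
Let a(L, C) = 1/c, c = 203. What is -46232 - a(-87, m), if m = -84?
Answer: -9385097/203 ≈ -46232.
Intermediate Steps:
a(L, C) = 1/203
-46232 - a(-87, m) = -46232 - 1*1/203 = -46232 - 1/203 = -9385097/203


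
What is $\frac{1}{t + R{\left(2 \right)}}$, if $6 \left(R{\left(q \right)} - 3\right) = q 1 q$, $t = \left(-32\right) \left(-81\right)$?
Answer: $\frac{3}{7787} \approx 0.00038526$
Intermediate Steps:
$t = 2592$
$R{\left(q \right)} = 3 + \frac{q^{2}}{6}$ ($R{\left(q \right)} = 3 + \frac{q 1 q}{6} = 3 + \frac{q q}{6} = 3 + \frac{q^{2}}{6}$)
$\frac{1}{t + R{\left(2 \right)}} = \frac{1}{2592 + \left(3 + \frac{2^{2}}{6}\right)} = \frac{1}{2592 + \left(3 + \frac{1}{6} \cdot 4\right)} = \frac{1}{2592 + \left(3 + \frac{2}{3}\right)} = \frac{1}{2592 + \frac{11}{3}} = \frac{1}{\frac{7787}{3}} = \frac{3}{7787}$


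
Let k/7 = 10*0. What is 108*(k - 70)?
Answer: -7560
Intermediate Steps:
k = 0 (k = 7*(10*0) = 7*0 = 0)
108*(k - 70) = 108*(0 - 70) = 108*(-70) = -7560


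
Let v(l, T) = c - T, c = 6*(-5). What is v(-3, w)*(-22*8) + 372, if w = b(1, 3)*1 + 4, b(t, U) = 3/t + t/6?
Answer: 20740/3 ≈ 6913.3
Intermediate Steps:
c = -30
b(t, U) = 3/t + t/6 (b(t, U) = 3/t + t*(⅙) = 3/t + t/6)
w = 43/6 (w = (3/1 + (⅙)*1)*1 + 4 = (3*1 + ⅙)*1 + 4 = (3 + ⅙)*1 + 4 = (19/6)*1 + 4 = 19/6 + 4 = 43/6 ≈ 7.1667)
v(l, T) = -30 - T
v(-3, w)*(-22*8) + 372 = (-30 - 1*43/6)*(-22*8) + 372 = (-30 - 43/6)*(-176) + 372 = -223/6*(-176) + 372 = 19624/3 + 372 = 20740/3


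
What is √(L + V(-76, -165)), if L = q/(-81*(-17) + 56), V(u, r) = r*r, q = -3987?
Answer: 9*√690129934/1433 ≈ 164.99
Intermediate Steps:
V(u, r) = r²
L = -3987/1433 (L = -3987/(-81*(-17) + 56) = -3987/(1377 + 56) = -3987/1433 ≈ -2.7823)
√(L + V(-76, -165)) = √(-3987/1433 + (-165)²) = √(-3987/1433 + 27225) = √(39009438/1433) = 9*√690129934/1433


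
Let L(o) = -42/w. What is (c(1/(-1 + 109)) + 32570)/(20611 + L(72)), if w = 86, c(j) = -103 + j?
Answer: 150776791/95715216 ≈ 1.5753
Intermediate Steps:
L(o) = -21/43 (L(o) = -42/86 = -42*1/86 = -21/43)
(c(1/(-1 + 109)) + 32570)/(20611 + L(72)) = ((-103 + 1/(-1 + 109)) + 32570)/(20611 - 21/43) = ((-103 + 1/108) + 32570)/(886252/43) = ((-103 + 1/108) + 32570)*(43/886252) = (-11123/108 + 32570)*(43/886252) = (3506437/108)*(43/886252) = 150776791/95715216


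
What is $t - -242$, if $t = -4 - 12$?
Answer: $226$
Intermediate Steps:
$t = -16$ ($t = -4 - 12 = -16$)
$t - -242 = -16 - -242 = -16 + 242 = 226$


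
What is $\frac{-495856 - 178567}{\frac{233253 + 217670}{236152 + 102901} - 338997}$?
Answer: $\frac{20787740129}{10448863538} \approx 1.9895$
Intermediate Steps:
$\frac{-495856 - 178567}{\frac{233253 + 217670}{236152 + 102901} - 338997} = - \frac{674423}{\frac{450923}{339053} - 338997} = - \frac{674423}{450923 \cdot \frac{1}{339053} - 338997} = - \frac{674423}{\frac{40993}{30823} - 338997} = - \frac{674423}{- \frac{10448863538}{30823}} = \left(-674423\right) \left(- \frac{30823}{10448863538}\right) = \frac{20787740129}{10448863538}$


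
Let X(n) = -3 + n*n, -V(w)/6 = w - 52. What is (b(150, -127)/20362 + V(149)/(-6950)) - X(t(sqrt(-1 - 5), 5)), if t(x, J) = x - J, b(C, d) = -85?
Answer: -1126497233/70757950 + 10*I*sqrt(6) ≈ -15.92 + 24.495*I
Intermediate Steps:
V(w) = 312 - 6*w (V(w) = -6*(w - 52) = -6*(-52 + w) = 312 - 6*w)
X(n) = -3 + n**2
(b(150, -127)/20362 + V(149)/(-6950)) - X(t(sqrt(-1 - 5), 5)) = (-85/20362 + (312 - 6*149)/(-6950)) - (-3 + (sqrt(-1 - 5) - 1*5)**2) = (-85*1/20362 + (312 - 894)*(-1/6950)) - (-3 + (sqrt(-6) - 5)**2) = (-85/20362 - 582*(-1/6950)) - (-3 + (I*sqrt(6) - 5)**2) = (-85/20362 + 291/3475) - (-3 + (-5 + I*sqrt(6))**2) = 5629967/70757950 + (3 - (-5 + I*sqrt(6))**2) = 217903817/70757950 - (-5 + I*sqrt(6))**2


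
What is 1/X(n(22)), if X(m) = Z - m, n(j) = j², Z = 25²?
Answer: 1/141 ≈ 0.0070922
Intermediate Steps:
Z = 625
X(m) = 625 - m
1/X(n(22)) = 1/(625 - 1*22²) = 1/(625 - 1*484) = 1/(625 - 484) = 1/141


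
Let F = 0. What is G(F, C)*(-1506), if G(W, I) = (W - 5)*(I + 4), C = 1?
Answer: 37650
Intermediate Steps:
G(W, I) = (-5 + W)*(4 + I)
G(F, C)*(-1506) = (-20 - 5*1 + 4*0 + 1*0)*(-1506) = (-20 - 5 + 0 + 0)*(-1506) = -25*(-1506) = 37650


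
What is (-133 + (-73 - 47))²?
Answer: 64009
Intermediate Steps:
(-133 + (-73 - 47))² = (-133 - 120)² = (-253)² = 64009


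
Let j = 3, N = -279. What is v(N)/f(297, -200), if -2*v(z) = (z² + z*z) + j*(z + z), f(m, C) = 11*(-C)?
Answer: -19251/550 ≈ -35.002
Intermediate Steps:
f(m, C) = -11*C
v(z) = -z² - 3*z (v(z) = -((z² + z*z) + 3*(z + z))/2 = -((z² + z²) + 3*(2*z))/2 = -(2*z² + 6*z)/2 = -z² - 3*z)
v(N)/f(297, -200) = (-1*(-279)*(3 - 279))/((-11*(-200))) = -1*(-279)*(-276)/2200 = -77004*1/2200 = -19251/550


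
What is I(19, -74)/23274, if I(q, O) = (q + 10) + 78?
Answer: 107/23274 ≈ 0.0045974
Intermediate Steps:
I(q, O) = 88 + q (I(q, O) = (10 + q) + 78 = 88 + q)
I(19, -74)/23274 = (88 + 19)/23274 = 107*(1/23274) = 107/23274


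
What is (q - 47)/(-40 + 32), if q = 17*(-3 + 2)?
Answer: 8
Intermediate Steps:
q = -17 (q = 17*(-1) = -17)
(q - 47)/(-40 + 32) = (-17 - 47)/(-40 + 32) = -64/(-8) = -64*(-⅛) = 8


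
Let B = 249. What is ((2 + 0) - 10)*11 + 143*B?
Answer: 35519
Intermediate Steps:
((2 + 0) - 10)*11 + 143*B = ((2 + 0) - 10)*11 + 143*249 = (2 - 10)*11 + 35607 = -8*11 + 35607 = -88 + 35607 = 35519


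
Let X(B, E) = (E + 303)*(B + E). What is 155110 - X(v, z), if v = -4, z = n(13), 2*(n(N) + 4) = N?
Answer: 622273/4 ≈ 1.5557e+5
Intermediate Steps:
n(N) = -4 + N/2
z = 5/2 (z = -4 + (½)*13 = -4 + 13/2 = 5/2 ≈ 2.5000)
X(B, E) = (303 + E)*(B + E)
155110 - X(v, z) = 155110 - ((5/2)² + 303*(-4) + 303*(5/2) - 4*5/2) = 155110 - (25/4 - 1212 + 1515/2 - 10) = 155110 - 1*(-1833/4) = 155110 + 1833/4 = 622273/4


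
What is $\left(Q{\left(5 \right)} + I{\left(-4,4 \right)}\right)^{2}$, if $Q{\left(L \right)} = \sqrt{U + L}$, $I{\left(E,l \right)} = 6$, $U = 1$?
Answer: $\left(6 + \sqrt{6}\right)^{2} \approx 71.394$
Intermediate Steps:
$Q{\left(L \right)} = \sqrt{1 + L}$
$\left(Q{\left(5 \right)} + I{\left(-4,4 \right)}\right)^{2} = \left(\sqrt{1 + 5} + 6\right)^{2} = \left(\sqrt{6} + 6\right)^{2} = \left(6 + \sqrt{6}\right)^{2}$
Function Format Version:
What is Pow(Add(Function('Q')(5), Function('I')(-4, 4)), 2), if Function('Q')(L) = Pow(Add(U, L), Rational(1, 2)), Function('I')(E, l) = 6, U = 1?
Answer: Pow(Add(6, Pow(6, Rational(1, 2))), 2) ≈ 71.394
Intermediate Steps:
Function('Q')(L) = Pow(Add(1, L), Rational(1, 2))
Pow(Add(Function('Q')(5), Function('I')(-4, 4)), 2) = Pow(Add(Pow(Add(1, 5), Rational(1, 2)), 6), 2) = Pow(Add(Pow(6, Rational(1, 2)), 6), 2) = Pow(Add(6, Pow(6, Rational(1, 2))), 2)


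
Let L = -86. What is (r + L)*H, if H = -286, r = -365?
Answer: 128986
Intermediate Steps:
(r + L)*H = (-365 - 86)*(-286) = -451*(-286) = 128986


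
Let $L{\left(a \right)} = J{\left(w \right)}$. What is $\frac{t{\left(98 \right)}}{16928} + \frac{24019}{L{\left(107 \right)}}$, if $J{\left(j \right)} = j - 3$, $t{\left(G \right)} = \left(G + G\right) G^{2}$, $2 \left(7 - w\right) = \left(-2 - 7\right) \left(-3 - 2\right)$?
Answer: $- \frac{46471191}{39146} \approx -1187.1$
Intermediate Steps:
$w = - \frac{31}{2}$ ($w = 7 - \frac{\left(-2 - 7\right) \left(-3 - 2\right)}{2} = 7 - \frac{\left(-9\right) \left(-5\right)}{2} = 7 - \frac{45}{2} = - \frac{31}{2} \approx -15.5$)
$t{\left(G \right)} = 2 G^{3}$ ($t{\left(G \right)} = 2 G G^{2} = 2 G^{3}$)
$J{\left(j \right)} = -3 + j$
$L{\left(a \right)} = - \frac{37}{2}$ ($L{\left(a \right)} = -3 - \frac{31}{2} = - \frac{37}{2}$)
$\frac{t{\left(98 \right)}}{16928} + \frac{24019}{L{\left(107 \right)}} = \frac{2 \cdot 98^{3}}{16928} + \frac{24019}{- \frac{37}{2}} = 2 \cdot 941192 \cdot \frac{1}{16928} + 24019 \left(- \frac{2}{37}\right) = 1882384 \cdot \frac{1}{16928} - \frac{48038}{37} = \frac{117649}{1058} - \frac{48038}{37} = - \frac{46471191}{39146}$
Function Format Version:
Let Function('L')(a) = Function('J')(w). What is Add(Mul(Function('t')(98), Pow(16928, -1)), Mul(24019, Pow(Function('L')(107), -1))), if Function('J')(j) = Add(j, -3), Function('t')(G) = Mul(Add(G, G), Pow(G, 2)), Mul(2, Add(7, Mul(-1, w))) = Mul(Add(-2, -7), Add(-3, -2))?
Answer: Rational(-46471191, 39146) ≈ -1187.1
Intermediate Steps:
w = Rational(-31, 2) (w = Add(7, Mul(Rational(-1, 2), Mul(Add(-2, -7), Add(-3, -2)))) = Add(7, Mul(Rational(-1, 2), Mul(-9, -5))) = Add(7, Mul(Rational(-1, 2), 45)) = Add(7, Rational(-45, 2)) = Rational(-31, 2) ≈ -15.500)
Function('t')(G) = Mul(2, Pow(G, 3)) (Function('t')(G) = Mul(Mul(2, G), Pow(G, 2)) = Mul(2, Pow(G, 3)))
Function('J')(j) = Add(-3, j)
Function('L')(a) = Rational(-37, 2) (Function('L')(a) = Add(-3, Rational(-31, 2)) = Rational(-37, 2))
Add(Mul(Function('t')(98), Pow(16928, -1)), Mul(24019, Pow(Function('L')(107), -1))) = Add(Mul(Mul(2, Pow(98, 3)), Pow(16928, -1)), Mul(24019, Pow(Rational(-37, 2), -1))) = Add(Mul(Mul(2, 941192), Rational(1, 16928)), Mul(24019, Rational(-2, 37))) = Add(Mul(1882384, Rational(1, 16928)), Rational(-48038, 37)) = Add(Rational(117649, 1058), Rational(-48038, 37)) = Rational(-46471191, 39146)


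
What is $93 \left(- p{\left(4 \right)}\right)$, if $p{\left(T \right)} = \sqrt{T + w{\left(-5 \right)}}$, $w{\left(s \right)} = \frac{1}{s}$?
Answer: $- \frac{93 \sqrt{95}}{5} \approx -181.29$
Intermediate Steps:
$p{\left(T \right)} = \sqrt{- \frac{1}{5} + T}$ ($p{\left(T \right)} = \sqrt{T + \frac{1}{-5}} = \sqrt{T - \frac{1}{5}} = \sqrt{- \frac{1}{5} + T}$)
$93 \left(- p{\left(4 \right)}\right) = 93 \left(- \frac{\sqrt{-5 + 25 \cdot 4}}{5}\right) = 93 \left(- \frac{\sqrt{-5 + 100}}{5}\right) = 93 \left(- \frac{\sqrt{95}}{5}\right) = - \frac{93 \sqrt{95}}{5}$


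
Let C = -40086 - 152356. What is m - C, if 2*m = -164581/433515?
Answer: 166852822679/867030 ≈ 1.9244e+5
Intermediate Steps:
m = -164581/867030 (m = (-164581/433515)/2 = (-164581*1/433515)/2 = (½)*(-164581/433515) = -164581/867030 ≈ -0.18982)
C = -192442
m - C = -164581/867030 - 1*(-192442) = -164581/867030 + 192442 = 166852822679/867030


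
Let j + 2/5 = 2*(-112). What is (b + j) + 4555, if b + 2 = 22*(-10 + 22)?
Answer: 22963/5 ≈ 4592.6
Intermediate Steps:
b = 262 (b = -2 + 22*(-10 + 22) = -2 + 22*12 = -2 + 264 = 262)
j = -1122/5 (j = -2/5 + 2*(-112) = -2/5 - 224 = -1122/5 ≈ -224.40)
(b + j) + 4555 = (262 - 1122/5) + 4555 = 188/5 + 4555 = 22963/5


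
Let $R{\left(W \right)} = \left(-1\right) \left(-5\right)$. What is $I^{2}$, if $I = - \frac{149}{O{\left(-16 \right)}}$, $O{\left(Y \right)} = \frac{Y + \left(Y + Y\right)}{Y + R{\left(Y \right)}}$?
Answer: $\frac{2686321}{2304} \approx 1165.9$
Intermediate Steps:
$R{\left(W \right)} = 5$
$O{\left(Y \right)} = \frac{3 Y}{5 + Y}$ ($O{\left(Y \right)} = \frac{Y + \left(Y + Y\right)}{Y + 5} = \frac{Y + 2 Y}{5 + Y} = \frac{3 Y}{5 + Y}$)
$I = - \frac{1639}{48}$ ($I = - \frac{149}{3 \left(-16\right) \frac{1}{5 - 16}} = - \frac{149}{3 \left(-16\right) \frac{1}{-11}} = - \frac{149}{3 \left(-16\right) \left(- \frac{1}{11}\right)} = - \frac{149}{\frac{48}{11}} = \left(-149\right) \frac{11}{48} = - \frac{1639}{48} \approx -34.146$)
$I^{2} = \left(- \frac{1639}{48}\right)^{2} = \frac{2686321}{2304}$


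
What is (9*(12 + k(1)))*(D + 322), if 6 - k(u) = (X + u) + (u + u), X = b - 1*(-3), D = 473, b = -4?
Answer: 114480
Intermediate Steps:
X = -1 (X = -4 - 1*(-3) = -4 + 3 = -1)
k(u) = 7 - 3*u (k(u) = 6 - ((-1 + u) + (u + u)) = 6 - ((-1 + u) + 2*u) = 6 - (-1 + 3*u) = 6 + (1 - 3*u) = 7 - 3*u)
(9*(12 + k(1)))*(D + 322) = (9*(12 + (7 - 3*1)))*(473 + 322) = (9*(12 + (7 - 3)))*795 = (9*(12 + 4))*795 = (9*16)*795 = 144*795 = 114480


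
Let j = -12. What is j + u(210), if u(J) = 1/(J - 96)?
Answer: -1367/114 ≈ -11.991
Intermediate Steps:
u(J) = 1/(-96 + J)
j + u(210) = -12 + 1/(-96 + 210) = -12 + 1/114 = -1367/114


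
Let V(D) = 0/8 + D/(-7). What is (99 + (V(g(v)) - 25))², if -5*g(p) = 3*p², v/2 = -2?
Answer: 6959044/1225 ≈ 5680.9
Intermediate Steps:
v = -4 (v = 2*(-2) = -4)
g(p) = -3*p²/5
V(D) = -D/7 (V(D) = 0*(⅛) + D*(-⅐) = 0 - D/7 = -D/7)
(99 + (V(g(v)) - 25))² = (99 + (-(-3)*(-4)²/35 - 25))² = (99 + (-(-3)*16/35 - 25))² = (99 + (-⅐*(-48/5) - 25))² = (99 + (48/35 - 25))² = (99 - 827/35)² = (2638/35)² = 6959044/1225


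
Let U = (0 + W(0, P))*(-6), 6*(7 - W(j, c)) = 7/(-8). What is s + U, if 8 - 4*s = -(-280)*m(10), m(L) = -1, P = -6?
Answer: 233/8 ≈ 29.125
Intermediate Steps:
W(j, c) = 343/48 (W(j, c) = 7 - 7/(6*(-8)) = 7 - 7*(-1)/(6*8) = 7 - ⅙*(-7/8) = 7 + 7/48 = 343/48)
s = 72 (s = 2 - (-1)*(-280*(-1))/4 = 2 - (-1)*280/4 = 2 - ¼*(-280) = 2 + 70 = 72)
U = -343/8 (U = (0 + 343/48)*(-6) = (343/48)*(-6) = -343/8 ≈ -42.875)
s + U = 72 - 343/8 = 233/8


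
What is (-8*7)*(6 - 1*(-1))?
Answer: -392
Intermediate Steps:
(-8*7)*(6 - 1*(-1)) = -56*(6 + 1) = -56*7 = -392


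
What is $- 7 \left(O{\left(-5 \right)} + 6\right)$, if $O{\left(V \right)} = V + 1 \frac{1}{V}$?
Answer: $- \frac{28}{5} \approx -5.6$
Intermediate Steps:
$O{\left(V \right)} = V + \frac{1}{V}$
$- 7 \left(O{\left(-5 \right)} + 6\right) = - 7 \left(\left(-5 + \frac{1}{-5}\right) + 6\right) = - 7 \left(\left(-5 - \frac{1}{5}\right) + 6\right) = - 7 \left(- \frac{26}{5} + 6\right) = \left(-7\right) \frac{4}{5} = - \frac{28}{5}$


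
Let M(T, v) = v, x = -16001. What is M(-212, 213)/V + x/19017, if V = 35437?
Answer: -562976816/673905429 ≈ -0.83539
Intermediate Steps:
M(-212, 213)/V + x/19017 = 213/35437 - 16001/19017 = -562976816/673905429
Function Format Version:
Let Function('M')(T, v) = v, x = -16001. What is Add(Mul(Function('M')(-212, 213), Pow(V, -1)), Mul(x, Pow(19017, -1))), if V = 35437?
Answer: Rational(-562976816, 673905429) ≈ -0.83539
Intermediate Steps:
Add(Mul(Function('M')(-212, 213), Pow(V, -1)), Mul(x, Pow(19017, -1))) = Add(Mul(213, Pow(35437, -1)), Mul(-16001, Pow(19017, -1))) = Add(Mul(213, Rational(1, 35437)), Mul(-16001, Rational(1, 19017))) = Add(Rational(213, 35437), Rational(-16001, 19017)) = Rational(-562976816, 673905429)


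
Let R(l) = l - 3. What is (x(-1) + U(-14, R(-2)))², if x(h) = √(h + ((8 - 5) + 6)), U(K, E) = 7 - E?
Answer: 152 + 48*√2 ≈ 219.88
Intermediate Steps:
R(l) = -3 + l
x(h) = √(9 + h) (x(h) = √(h + (3 + 6)) = √(h + 9) = √(9 + h))
(x(-1) + U(-14, R(-2)))² = (√(9 - 1) + (7 - (-3 - 2)))² = (√8 + (7 - 1*(-5)))² = (2*√2 + (7 + 5))² = (2*√2 + 12)² = (12 + 2*√2)²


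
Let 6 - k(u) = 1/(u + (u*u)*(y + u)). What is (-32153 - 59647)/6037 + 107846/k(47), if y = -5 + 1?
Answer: 61821090308868/3442315511 ≈ 17959.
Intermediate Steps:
y = -4
k(u) = 6 - 1/(u + u**2*(-4 + u)) (k(u) = 6 - 1/(u + (u*u)*(-4 + u)) = 6 - 1/(u + u**2*(-4 + u)))
(-32153 - 59647)/6037 + 107846/k(47) = (-32153 - 59647)/6037 + 107846/(((-1 - 24*47**2 + 6*47 + 6*47**3)/(47*(1 + 47**2 - 4*47)))) = -91800*1/6037 + 107846/(((-1 - 24*2209 + 282 + 6*103823)/(47*(1 + 2209 - 188)))) = -91800/6037 + 107846/(((1/47)*(-1 - 53016 + 282 + 622938)/2022)) = -91800/6037 + 107846/(((1/47)*(1/2022)*570203)) = -91800/6037 + 107846/(570203/95034) = -91800/6037 + 107846*(95034/570203) = -91800/6037 + 10249036764/570203 = 61821090308868/3442315511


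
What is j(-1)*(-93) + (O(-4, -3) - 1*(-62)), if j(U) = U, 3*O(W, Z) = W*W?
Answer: 481/3 ≈ 160.33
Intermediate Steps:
O(W, Z) = W**2/3 (O(W, Z) = (W*W)/3 = W**2/3)
j(-1)*(-93) + (O(-4, -3) - 1*(-62)) = -1*(-93) + ((1/3)*(-4)**2 - 1*(-62)) = 93 + ((1/3)*16 + 62) = 93 + (16/3 + 62) = 93 + 202/3 = 481/3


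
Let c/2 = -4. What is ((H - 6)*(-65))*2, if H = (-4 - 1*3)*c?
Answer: -6500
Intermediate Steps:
c = -8 (c = 2*(-4) = -8)
H = 56 (H = (-4 - 1*3)*(-8) = (-4 - 3)*(-8) = -7*(-8) = 56)
((H - 6)*(-65))*2 = ((56 - 6)*(-65))*2 = (50*(-65))*2 = -3250*2 = -6500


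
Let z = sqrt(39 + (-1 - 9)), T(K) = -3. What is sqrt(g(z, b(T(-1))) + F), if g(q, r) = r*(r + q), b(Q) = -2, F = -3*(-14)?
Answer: sqrt(46 - 2*sqrt(29)) ≈ 5.9355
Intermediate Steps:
z = sqrt(29) (z = sqrt(39 - 10) = sqrt(29) ≈ 5.3852)
F = 42
g(q, r) = r*(q + r)
sqrt(g(z, b(T(-1))) + F) = sqrt(-2*(sqrt(29) - 2) + 42) = sqrt(-2*(-2 + sqrt(29)) + 42) = sqrt((4 - 2*sqrt(29)) + 42) = sqrt(46 - 2*sqrt(29))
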